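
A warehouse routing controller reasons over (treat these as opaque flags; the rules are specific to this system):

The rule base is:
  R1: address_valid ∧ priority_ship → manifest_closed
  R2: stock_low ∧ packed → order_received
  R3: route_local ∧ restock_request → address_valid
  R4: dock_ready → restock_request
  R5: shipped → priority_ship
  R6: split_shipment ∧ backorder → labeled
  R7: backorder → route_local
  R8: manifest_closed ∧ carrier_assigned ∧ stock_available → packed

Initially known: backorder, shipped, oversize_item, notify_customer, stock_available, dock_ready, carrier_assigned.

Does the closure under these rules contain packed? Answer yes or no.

Round 1: R4 [dock_ready → restock_request]; R5 [shipped → priority_ship]; R7 [backorder → route_local]. Adds restock_request, priority_ship, route_local.
Round 2: R3 [route_local ∧ restock_request → address_valid]. Adds address_valid.
Round 3: R1 [address_valid ∧ priority_ship → manifest_closed]. Adds manifest_closed.
Round 4: R8 [manifest_closed ∧ carrier_assigned ∧ stock_available → packed]. Adds packed.
packed appears in round 4, so it is derivable.

yes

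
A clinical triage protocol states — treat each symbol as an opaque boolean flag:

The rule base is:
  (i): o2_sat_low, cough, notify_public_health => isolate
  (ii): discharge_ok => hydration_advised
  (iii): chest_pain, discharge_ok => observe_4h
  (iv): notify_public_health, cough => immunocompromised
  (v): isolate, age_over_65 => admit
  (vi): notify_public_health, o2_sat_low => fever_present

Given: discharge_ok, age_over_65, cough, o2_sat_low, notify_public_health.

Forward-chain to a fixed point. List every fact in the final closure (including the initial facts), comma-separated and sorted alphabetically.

admit, age_over_65, cough, discharge_ok, fever_present, hydration_advised, immunocompromised, isolate, notify_public_health, o2_sat_low

Round 1 fires (i), (ii), (iv), (vi), giving isolate, hydration_advised, immunocompromised, fever_present.
Round 2 fires (v), giving admit.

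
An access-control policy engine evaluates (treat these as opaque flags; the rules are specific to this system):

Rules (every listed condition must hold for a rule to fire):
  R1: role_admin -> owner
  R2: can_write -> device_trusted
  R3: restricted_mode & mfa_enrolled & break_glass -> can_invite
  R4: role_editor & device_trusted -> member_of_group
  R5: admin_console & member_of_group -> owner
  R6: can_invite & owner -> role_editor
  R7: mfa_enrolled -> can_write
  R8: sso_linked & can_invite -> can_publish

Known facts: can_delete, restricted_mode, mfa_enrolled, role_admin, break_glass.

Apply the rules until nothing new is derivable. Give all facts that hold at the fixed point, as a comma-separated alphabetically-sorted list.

break_glass, can_delete, can_invite, can_write, device_trusted, member_of_group, mfa_enrolled, owner, restricted_mode, role_admin, role_editor

Round 1 — R1, R3, R7, derive owner, can_invite, can_write.
Round 2 — R2, R6, derive device_trusted, role_editor.
Round 3 — R4, derive member_of_group.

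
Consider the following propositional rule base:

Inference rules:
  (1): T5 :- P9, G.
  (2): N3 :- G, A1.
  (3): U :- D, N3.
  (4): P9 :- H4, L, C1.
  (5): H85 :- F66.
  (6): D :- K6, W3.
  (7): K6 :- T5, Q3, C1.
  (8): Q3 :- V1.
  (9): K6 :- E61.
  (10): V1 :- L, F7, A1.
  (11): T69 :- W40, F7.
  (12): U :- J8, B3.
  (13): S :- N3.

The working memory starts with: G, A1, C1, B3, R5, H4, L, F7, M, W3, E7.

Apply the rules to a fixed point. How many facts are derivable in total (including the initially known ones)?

20

[1] (2) [N3 :- G, A1.]; (4) [P9 :- H4, L, C1.]; (10) [V1 :- L, F7, A1.]. ⇒ new: N3, P9, V1.
[2] (1) [T5 :- P9, G.]; (8) [Q3 :- V1.]; (13) [S :- N3.]. ⇒ new: T5, Q3, S.
[3] (7) [K6 :- T5, Q3, C1.]. ⇒ new: K6.
[4] (6) [D :- K6, W3.]. ⇒ new: D.
[5] (3) [U :- D, N3.]. ⇒ new: U.
Closure: {A1, B3, C1, D, E7, F7, G, H4, K6, L, M, N3, P9, Q3, R5, S, T5, U, V1, W3} — 20 facts.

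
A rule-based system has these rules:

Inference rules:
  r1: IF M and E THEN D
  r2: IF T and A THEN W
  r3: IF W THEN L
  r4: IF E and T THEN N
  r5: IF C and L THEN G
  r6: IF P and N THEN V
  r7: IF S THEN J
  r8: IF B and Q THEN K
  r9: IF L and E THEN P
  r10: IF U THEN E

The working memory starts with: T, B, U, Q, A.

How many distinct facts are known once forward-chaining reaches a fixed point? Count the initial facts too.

12

Round 1: r2 [IF T and A THEN W]; r8 [IF B and Q THEN K]; r10 [IF U THEN E]. Adds W, K, E.
Round 2: r3 [IF W THEN L]; r4 [IF E and T THEN N]. Adds L, N.
Round 3: r9 [IF L and E THEN P]. Adds P.
Round 4: r6 [IF P and N THEN V]. Adds V.
Closure: {A, B, E, K, L, N, P, Q, T, U, V, W} — 12 facts.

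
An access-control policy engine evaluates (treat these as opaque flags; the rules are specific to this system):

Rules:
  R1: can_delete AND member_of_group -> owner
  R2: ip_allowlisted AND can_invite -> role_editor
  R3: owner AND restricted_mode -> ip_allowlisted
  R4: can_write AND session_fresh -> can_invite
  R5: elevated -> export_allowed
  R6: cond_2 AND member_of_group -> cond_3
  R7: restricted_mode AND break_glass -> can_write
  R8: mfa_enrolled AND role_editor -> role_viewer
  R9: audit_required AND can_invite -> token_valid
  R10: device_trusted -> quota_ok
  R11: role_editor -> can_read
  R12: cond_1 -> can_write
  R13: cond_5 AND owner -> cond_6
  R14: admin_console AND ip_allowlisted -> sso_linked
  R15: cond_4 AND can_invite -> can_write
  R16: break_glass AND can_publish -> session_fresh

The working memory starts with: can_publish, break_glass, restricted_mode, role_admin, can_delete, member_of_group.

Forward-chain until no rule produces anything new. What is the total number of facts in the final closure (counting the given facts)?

Round 1: R1 [can_delete AND member_of_group -> owner]; R7 [restricted_mode AND break_glass -> can_write]; R16 [break_glass AND can_publish -> session_fresh]. Adds owner, can_write, session_fresh.
Round 2: R3 [owner AND restricted_mode -> ip_allowlisted]; R4 [can_write AND session_fresh -> can_invite]. Adds ip_allowlisted, can_invite.
Round 3: R2 [ip_allowlisted AND can_invite -> role_editor]. Adds role_editor.
Round 4: R11 [role_editor -> can_read]. Adds can_read.
Closure: {break_glass, can_delete, can_invite, can_publish, can_read, can_write, ip_allowlisted, member_of_group, owner, restricted_mode, role_admin, role_editor, session_fresh} — 13 facts.

13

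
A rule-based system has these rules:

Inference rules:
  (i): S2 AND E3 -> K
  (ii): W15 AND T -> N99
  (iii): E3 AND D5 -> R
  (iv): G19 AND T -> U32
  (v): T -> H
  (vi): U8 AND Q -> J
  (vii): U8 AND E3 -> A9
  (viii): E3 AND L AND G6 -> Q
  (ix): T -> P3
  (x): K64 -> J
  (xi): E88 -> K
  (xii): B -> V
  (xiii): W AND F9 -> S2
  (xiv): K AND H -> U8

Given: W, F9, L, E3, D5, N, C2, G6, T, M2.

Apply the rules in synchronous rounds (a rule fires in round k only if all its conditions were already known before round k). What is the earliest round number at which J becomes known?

4

Round 1 — (iii), (v), (viii), (ix), (xiii), derive R, H, Q, P3, S2.
Round 2 — (i), derive K.
Round 3 — (xiv), derive U8.
Round 4 — (vi), (vii), derive J, A9.
J first appears in round 4.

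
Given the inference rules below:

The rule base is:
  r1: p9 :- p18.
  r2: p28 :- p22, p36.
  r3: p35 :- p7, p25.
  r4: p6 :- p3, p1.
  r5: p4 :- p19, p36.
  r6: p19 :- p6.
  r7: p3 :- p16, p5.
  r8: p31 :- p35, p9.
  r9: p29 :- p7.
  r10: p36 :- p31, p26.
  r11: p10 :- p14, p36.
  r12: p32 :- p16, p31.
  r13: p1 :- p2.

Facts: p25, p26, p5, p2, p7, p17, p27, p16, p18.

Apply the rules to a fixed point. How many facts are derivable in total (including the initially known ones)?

Round 1: r1 [p9 :- p18.]; r3 [p35 :- p7, p25.]; r7 [p3 :- p16, p5.]; r9 [p29 :- p7.]; r13 [p1 :- p2.]. Adds p9, p35, p3, p29, p1.
Round 2: r4 [p6 :- p3, p1.]; r8 [p31 :- p35, p9.]. Adds p6, p31.
Round 3: r6 [p19 :- p6.]; r10 [p36 :- p31, p26.]; r12 [p32 :- p16, p31.]. Adds p19, p36, p32.
Round 4: r5 [p4 :- p19, p36.]. Adds p4.
Closure: {p1, p16, p17, p18, p19, p2, p25, p26, p27, p29, p3, p31, p32, p35, p36, p4, p5, p6, p7, p9} — 20 facts.

20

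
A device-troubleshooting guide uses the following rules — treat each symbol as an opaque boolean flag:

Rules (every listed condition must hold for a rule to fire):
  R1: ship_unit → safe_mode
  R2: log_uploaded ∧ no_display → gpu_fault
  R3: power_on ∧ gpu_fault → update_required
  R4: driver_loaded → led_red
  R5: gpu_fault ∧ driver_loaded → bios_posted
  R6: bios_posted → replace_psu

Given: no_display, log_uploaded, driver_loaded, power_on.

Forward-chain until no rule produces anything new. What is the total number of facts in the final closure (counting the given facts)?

9

Round 1: R2 [log_uploaded ∧ no_display → gpu_fault]; R4 [driver_loaded → led_red]. New: gpu_fault, led_red.
Round 2: R3 [power_on ∧ gpu_fault → update_required]; R5 [gpu_fault ∧ driver_loaded → bios_posted]. New: update_required, bios_posted.
Round 3: R6 [bios_posted → replace_psu]. New: replace_psu.
Closure: {bios_posted, driver_loaded, gpu_fault, led_red, log_uploaded, no_display, power_on, replace_psu, update_required} — 9 facts.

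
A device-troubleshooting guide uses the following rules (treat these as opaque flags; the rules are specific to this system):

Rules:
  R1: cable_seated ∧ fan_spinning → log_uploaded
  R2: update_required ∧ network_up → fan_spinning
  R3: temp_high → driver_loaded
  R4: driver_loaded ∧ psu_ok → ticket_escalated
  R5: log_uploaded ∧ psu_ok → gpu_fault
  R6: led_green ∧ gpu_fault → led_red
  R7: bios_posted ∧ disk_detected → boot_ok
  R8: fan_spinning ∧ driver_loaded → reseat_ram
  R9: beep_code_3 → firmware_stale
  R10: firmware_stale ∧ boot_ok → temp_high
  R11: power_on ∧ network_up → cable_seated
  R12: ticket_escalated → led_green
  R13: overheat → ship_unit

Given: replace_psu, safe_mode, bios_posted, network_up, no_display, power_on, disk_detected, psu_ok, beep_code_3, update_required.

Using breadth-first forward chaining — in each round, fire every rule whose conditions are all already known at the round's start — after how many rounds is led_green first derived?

Round 1 fires R2, R7, R9, R11, giving fan_spinning, boot_ok, firmware_stale, cable_seated.
Round 2 fires R1, R10, giving log_uploaded, temp_high.
Round 3 fires R3, R5, giving driver_loaded, gpu_fault.
Round 4 fires R4, R8, giving ticket_escalated, reseat_ram.
Round 5 fires R12, giving led_green.
led_green first appears in round 5.

5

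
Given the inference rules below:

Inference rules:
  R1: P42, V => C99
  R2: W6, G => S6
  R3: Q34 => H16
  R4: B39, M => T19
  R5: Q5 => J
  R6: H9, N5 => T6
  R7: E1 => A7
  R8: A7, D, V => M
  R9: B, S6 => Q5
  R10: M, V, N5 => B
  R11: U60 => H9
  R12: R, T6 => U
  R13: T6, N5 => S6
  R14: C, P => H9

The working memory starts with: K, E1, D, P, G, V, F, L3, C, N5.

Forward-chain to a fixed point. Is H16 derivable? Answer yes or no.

no

[1] R7 [E1 => A7]; R14 [C, P => H9]. ⇒ new: A7, H9.
[2] R6 [H9, N5 => T6]; R8 [A7, D, V => M]. ⇒ new: T6, M.
[3] R10 [M, V, N5 => B]; R13 [T6, N5 => S6]. ⇒ new: B, S6.
[4] R9 [B, S6 => Q5]. ⇒ new: Q5.
[5] R5 [Q5 => J]. ⇒ new: J.
Fixed point reached. H16 is concluded only by R3; R3 needs Q34 (never derived).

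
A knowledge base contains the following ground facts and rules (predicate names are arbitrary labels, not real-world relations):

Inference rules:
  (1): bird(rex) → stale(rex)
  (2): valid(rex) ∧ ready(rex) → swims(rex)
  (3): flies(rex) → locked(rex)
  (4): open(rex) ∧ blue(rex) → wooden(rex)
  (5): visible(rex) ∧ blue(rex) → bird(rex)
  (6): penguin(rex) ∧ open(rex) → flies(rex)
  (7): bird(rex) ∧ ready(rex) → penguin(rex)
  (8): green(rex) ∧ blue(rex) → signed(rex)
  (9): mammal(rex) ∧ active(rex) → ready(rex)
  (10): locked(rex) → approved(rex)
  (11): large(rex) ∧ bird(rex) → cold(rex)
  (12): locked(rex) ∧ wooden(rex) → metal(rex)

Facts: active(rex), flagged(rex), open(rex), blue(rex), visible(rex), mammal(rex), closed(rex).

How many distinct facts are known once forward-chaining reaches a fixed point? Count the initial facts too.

16

Round 1 — (4), (5), (9), derive wooden(rex), bird(rex), ready(rex).
Round 2 — (1), (7), derive stale(rex), penguin(rex).
Round 3 — (6), derive flies(rex).
Round 4 — (3), derive locked(rex).
Round 5 — (10), (12), derive approved(rex), metal(rex).
Closure: {active(rex), approved(rex), bird(rex), blue(rex), closed(rex), flagged(rex), flies(rex), locked(rex), mammal(rex), metal(rex), open(rex), penguin(rex), ready(rex), stale(rex), visible(rex), wooden(rex)} — 16 facts.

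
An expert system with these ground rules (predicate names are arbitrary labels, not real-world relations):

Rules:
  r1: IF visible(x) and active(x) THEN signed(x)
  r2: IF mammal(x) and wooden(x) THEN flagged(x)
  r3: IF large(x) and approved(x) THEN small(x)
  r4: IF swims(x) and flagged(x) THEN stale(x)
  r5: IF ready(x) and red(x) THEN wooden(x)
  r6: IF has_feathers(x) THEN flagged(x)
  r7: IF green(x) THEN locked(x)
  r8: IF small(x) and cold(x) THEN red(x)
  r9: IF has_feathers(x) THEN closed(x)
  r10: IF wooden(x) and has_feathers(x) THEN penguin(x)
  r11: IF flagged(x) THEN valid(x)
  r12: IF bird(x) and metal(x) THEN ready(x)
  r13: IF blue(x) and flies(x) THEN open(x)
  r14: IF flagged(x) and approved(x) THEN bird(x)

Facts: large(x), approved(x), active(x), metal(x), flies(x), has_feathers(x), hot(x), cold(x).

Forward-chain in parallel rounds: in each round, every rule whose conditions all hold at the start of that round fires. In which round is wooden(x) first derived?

4

Round 1: r3 [IF large(x) and approved(x) THEN small(x)]; r6 [IF has_feathers(x) THEN flagged(x)]; r9 [IF has_feathers(x) THEN closed(x)]. Adds small(x), flagged(x), closed(x).
Round 2: r8 [IF small(x) and cold(x) THEN red(x)]; r11 [IF flagged(x) THEN valid(x)]; r14 [IF flagged(x) and approved(x) THEN bird(x)]. Adds red(x), valid(x), bird(x).
Round 3: r12 [IF bird(x) and metal(x) THEN ready(x)]. Adds ready(x).
Round 4: r5 [IF ready(x) and red(x) THEN wooden(x)]. Adds wooden(x).
wooden(x) first appears in round 4.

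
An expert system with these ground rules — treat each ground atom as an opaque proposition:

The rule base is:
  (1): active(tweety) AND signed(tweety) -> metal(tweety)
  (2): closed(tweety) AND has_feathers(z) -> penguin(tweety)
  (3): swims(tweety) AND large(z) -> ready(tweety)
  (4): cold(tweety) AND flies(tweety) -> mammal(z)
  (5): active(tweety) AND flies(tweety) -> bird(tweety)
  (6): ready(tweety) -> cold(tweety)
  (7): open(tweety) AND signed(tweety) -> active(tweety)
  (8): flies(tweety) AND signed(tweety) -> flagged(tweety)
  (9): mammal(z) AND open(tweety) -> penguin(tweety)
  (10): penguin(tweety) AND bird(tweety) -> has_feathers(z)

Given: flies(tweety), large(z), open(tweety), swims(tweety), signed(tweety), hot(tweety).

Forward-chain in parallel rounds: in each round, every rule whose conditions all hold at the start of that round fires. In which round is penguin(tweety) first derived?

Round 1: (3) [swims(tweety) AND large(z) -> ready(tweety)]; (7) [open(tweety) AND signed(tweety) -> active(tweety)]; (8) [flies(tweety) AND signed(tweety) -> flagged(tweety)]. Adds ready(tweety), active(tweety), flagged(tweety).
Round 2: (1) [active(tweety) AND signed(tweety) -> metal(tweety)]; (5) [active(tweety) AND flies(tweety) -> bird(tweety)]; (6) [ready(tweety) -> cold(tweety)]. Adds metal(tweety), bird(tweety), cold(tweety).
Round 3: (4) [cold(tweety) AND flies(tweety) -> mammal(z)]. Adds mammal(z).
Round 4: (9) [mammal(z) AND open(tweety) -> penguin(tweety)]. Adds penguin(tweety).
penguin(tweety) first appears in round 4.

4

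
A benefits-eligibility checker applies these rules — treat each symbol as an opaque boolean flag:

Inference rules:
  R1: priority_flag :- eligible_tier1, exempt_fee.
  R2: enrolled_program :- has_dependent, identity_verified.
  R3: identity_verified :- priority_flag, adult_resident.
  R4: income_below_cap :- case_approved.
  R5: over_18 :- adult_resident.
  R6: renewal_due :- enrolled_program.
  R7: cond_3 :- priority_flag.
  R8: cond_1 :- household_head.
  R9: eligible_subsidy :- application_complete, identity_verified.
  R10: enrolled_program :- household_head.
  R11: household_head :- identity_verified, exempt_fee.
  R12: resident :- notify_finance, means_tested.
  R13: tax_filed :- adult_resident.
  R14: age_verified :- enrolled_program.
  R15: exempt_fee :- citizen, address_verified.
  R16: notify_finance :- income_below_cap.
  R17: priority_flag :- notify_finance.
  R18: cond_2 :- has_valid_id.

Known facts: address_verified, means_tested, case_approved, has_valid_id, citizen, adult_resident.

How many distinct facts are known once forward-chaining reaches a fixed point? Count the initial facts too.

21

Round 1 — R4, R5, R13, R15, R18, derive income_below_cap, over_18, tax_filed, exempt_fee, cond_2.
Round 2 — R16, derive notify_finance.
Round 3 — R12, R17, derive resident, priority_flag.
Round 4 — R3, R7, derive identity_verified, cond_3.
Round 5 — R11, derive household_head.
Round 6 — R8, R10, derive cond_1, enrolled_program.
Round 7 — R6, R14, derive renewal_due, age_verified.
Closure: {address_verified, adult_resident, age_verified, case_approved, citizen, cond_1, cond_2, cond_3, enrolled_program, exempt_fee, has_valid_id, household_head, identity_verified, income_below_cap, means_tested, notify_finance, over_18, priority_flag, renewal_due, resident, tax_filed} — 21 facts.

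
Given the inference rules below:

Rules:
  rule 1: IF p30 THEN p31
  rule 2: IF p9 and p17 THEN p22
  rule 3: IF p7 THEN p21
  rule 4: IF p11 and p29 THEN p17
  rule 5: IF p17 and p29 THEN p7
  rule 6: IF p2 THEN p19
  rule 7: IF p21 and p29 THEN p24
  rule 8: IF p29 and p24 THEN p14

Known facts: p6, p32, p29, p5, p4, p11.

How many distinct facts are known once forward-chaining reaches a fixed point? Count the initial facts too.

11

Round 1: rule 4 [IF p11 and p29 THEN p17]. Adds p17.
Round 2: rule 5 [IF p17 and p29 THEN p7]. Adds p7.
Round 3: rule 3 [IF p7 THEN p21]. Adds p21.
Round 4: rule 7 [IF p21 and p29 THEN p24]. Adds p24.
Round 5: rule 8 [IF p29 and p24 THEN p14]. Adds p14.
Closure: {p11, p14, p17, p21, p24, p29, p32, p4, p5, p6, p7} — 11 facts.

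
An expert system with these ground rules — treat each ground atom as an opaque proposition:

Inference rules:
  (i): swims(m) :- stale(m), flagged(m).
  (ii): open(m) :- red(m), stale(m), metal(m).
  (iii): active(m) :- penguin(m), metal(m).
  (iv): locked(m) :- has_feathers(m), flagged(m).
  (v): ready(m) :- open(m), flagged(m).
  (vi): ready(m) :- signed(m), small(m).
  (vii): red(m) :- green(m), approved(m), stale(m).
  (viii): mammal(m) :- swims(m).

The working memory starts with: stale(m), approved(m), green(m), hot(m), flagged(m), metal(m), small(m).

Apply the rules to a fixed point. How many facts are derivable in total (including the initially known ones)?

Round 1 fires (i), (vii), giving swims(m), red(m).
Round 2 fires (ii), (viii), giving open(m), mammal(m).
Round 3 fires (v), giving ready(m).
Closure: {approved(m), flagged(m), green(m), hot(m), mammal(m), metal(m), open(m), ready(m), red(m), small(m), stale(m), swims(m)} — 12 facts.

12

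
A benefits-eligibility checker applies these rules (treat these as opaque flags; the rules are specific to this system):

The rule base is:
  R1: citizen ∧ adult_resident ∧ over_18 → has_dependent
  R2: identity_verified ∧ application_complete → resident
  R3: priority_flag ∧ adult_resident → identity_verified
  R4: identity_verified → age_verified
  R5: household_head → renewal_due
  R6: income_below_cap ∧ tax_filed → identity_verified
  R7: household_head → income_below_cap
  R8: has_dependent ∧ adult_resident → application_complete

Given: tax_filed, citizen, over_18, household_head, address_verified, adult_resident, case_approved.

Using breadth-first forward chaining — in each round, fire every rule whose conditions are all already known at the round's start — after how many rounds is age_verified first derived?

3

Round 1 — R1, R5, R7, derive has_dependent, renewal_due, income_below_cap.
Round 2 — R6, R8, derive identity_verified, application_complete.
Round 3 — R2, R4, derive resident, age_verified.
age_verified first appears in round 3.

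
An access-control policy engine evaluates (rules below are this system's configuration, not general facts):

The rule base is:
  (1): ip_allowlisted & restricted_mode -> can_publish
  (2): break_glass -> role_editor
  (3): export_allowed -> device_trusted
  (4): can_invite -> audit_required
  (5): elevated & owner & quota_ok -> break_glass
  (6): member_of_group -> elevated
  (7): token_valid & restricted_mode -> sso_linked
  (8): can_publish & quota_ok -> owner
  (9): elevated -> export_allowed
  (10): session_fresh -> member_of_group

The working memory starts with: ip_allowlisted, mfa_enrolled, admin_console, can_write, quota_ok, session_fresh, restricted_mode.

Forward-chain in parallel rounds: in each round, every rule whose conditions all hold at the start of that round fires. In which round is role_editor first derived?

[1] (1) [ip_allowlisted & restricted_mode -> can_publish]; (10) [session_fresh -> member_of_group]. ⇒ new: can_publish, member_of_group.
[2] (6) [member_of_group -> elevated]; (8) [can_publish & quota_ok -> owner]. ⇒ new: elevated, owner.
[3] (5) [elevated & owner & quota_ok -> break_glass]; (9) [elevated -> export_allowed]. ⇒ new: break_glass, export_allowed.
[4] (2) [break_glass -> role_editor]; (3) [export_allowed -> device_trusted]. ⇒ new: role_editor, device_trusted.
role_editor first appears in round 4.

4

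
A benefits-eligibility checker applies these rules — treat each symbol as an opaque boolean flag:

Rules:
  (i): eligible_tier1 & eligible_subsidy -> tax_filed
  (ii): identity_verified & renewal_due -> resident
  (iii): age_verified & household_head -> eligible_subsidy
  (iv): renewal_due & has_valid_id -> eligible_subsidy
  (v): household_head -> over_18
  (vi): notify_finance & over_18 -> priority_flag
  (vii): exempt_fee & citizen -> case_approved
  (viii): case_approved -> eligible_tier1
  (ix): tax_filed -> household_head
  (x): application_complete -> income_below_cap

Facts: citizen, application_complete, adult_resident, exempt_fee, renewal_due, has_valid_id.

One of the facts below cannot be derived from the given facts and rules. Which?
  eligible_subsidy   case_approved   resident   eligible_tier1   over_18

resident

Round 1 fires (iv), (vii), (x), giving eligible_subsidy, case_approved, income_below_cap.
Round 2 fires (viii), giving eligible_tier1.
Round 3 fires (i), giving tax_filed.
Round 4 fires (ix), giving household_head.
Round 5 fires (v), giving over_18.
Derived: case_approved (round 1), over_18 (round 5), eligible_subsidy (round 1), eligible_tier1 (round 2). resident never appears in any round.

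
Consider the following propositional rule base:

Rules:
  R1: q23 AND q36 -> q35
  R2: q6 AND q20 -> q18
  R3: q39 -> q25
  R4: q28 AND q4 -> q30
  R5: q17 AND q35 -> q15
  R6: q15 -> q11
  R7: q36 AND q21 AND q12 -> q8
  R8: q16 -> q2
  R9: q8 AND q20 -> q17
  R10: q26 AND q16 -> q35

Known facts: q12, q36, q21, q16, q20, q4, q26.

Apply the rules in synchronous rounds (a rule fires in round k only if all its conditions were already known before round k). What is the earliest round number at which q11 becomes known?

4

Round 1 fires R7, R8, R10, giving q8, q2, q35.
Round 2 fires R9, giving q17.
Round 3 fires R5, giving q15.
Round 4 fires R6, giving q11.
q11 first appears in round 4.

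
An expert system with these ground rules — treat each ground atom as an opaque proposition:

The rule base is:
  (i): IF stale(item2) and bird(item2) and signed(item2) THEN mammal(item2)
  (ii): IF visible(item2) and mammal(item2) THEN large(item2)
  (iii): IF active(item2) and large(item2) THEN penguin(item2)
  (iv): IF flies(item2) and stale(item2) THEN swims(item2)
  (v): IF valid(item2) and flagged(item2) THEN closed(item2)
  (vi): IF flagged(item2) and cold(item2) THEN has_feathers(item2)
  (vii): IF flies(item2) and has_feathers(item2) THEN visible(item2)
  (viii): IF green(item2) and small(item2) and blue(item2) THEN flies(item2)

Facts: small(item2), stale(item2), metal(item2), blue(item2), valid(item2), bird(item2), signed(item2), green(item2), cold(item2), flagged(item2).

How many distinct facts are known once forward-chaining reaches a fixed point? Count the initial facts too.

17

[1] (i) [IF stale(item2) and bird(item2) and signed(item2) THEN mammal(item2)]; (v) [IF valid(item2) and flagged(item2) THEN closed(item2)]; (vi) [IF flagged(item2) and cold(item2) THEN has_feathers(item2)]; (viii) [IF green(item2) and small(item2) and blue(item2) THEN flies(item2)]. ⇒ new: mammal(item2), closed(item2), has_feathers(item2), flies(item2).
[2] (iv) [IF flies(item2) and stale(item2) THEN swims(item2)]; (vii) [IF flies(item2) and has_feathers(item2) THEN visible(item2)]. ⇒ new: swims(item2), visible(item2).
[3] (ii) [IF visible(item2) and mammal(item2) THEN large(item2)]. ⇒ new: large(item2).
Closure: {bird(item2), blue(item2), closed(item2), cold(item2), flagged(item2), flies(item2), green(item2), has_feathers(item2), large(item2), mammal(item2), metal(item2), signed(item2), small(item2), stale(item2), swims(item2), valid(item2), visible(item2)} — 17 facts.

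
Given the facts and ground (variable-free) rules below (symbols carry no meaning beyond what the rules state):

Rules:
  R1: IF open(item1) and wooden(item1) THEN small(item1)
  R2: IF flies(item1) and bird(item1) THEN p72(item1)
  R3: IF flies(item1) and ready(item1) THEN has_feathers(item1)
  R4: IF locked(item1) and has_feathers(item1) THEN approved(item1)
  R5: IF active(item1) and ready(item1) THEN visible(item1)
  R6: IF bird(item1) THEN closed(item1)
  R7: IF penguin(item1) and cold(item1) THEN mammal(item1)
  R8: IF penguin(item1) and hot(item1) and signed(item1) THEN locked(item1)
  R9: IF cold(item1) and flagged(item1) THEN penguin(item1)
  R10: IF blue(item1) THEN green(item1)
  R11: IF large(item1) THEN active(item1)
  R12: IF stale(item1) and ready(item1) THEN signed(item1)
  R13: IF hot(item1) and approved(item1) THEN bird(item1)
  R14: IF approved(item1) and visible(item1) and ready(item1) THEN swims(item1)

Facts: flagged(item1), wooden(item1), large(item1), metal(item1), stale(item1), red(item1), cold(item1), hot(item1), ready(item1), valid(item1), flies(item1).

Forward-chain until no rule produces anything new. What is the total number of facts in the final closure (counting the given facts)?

23

Round 1 fires R3, R9, R11, R12, giving has_feathers(item1), penguin(item1), active(item1), signed(item1).
Round 2 fires R5, R7, R8, giving visible(item1), mammal(item1), locked(item1).
Round 3 fires R4, giving approved(item1).
Round 4 fires R13, R14, giving bird(item1), swims(item1).
Round 5 fires R2, R6, giving p72(item1), closed(item1).
Closure: {active(item1), approved(item1), bird(item1), closed(item1), cold(item1), flagged(item1), flies(item1), has_feathers(item1), hot(item1), large(item1), locked(item1), mammal(item1), metal(item1), p72(item1), penguin(item1), ready(item1), red(item1), signed(item1), stale(item1), swims(item1), valid(item1), visible(item1), wooden(item1)} — 23 facts.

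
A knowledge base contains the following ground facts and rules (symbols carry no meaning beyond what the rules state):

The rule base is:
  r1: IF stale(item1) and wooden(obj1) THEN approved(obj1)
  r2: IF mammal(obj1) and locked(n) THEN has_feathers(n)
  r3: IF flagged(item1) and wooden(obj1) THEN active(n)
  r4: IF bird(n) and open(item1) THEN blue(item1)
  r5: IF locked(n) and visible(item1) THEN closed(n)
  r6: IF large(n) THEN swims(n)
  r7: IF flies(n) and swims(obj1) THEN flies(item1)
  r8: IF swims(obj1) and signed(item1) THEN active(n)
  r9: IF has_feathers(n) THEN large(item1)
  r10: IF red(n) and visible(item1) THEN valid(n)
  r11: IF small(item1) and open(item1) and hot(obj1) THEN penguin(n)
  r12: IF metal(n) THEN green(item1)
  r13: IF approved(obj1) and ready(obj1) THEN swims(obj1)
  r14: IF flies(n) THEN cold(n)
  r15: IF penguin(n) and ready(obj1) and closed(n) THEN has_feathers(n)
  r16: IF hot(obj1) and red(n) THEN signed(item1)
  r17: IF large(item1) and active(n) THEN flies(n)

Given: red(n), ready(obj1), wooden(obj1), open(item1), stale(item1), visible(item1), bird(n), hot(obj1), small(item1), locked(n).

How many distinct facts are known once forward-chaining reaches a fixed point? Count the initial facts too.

23

Round 1 — r1, r4, r5, r10, r11, r16, derive approved(obj1), blue(item1), closed(n), valid(n), penguin(n), signed(item1).
Round 2 — r13, r15, derive swims(obj1), has_feathers(n).
Round 3 — r8, r9, derive active(n), large(item1).
Round 4 — r17, derive flies(n).
Round 5 — r7, r14, derive flies(item1), cold(n).
Closure: {active(n), approved(obj1), bird(n), blue(item1), closed(n), cold(n), flies(item1), flies(n), has_feathers(n), hot(obj1), large(item1), locked(n), open(item1), penguin(n), ready(obj1), red(n), signed(item1), small(item1), stale(item1), swims(obj1), valid(n), visible(item1), wooden(obj1)} — 23 facts.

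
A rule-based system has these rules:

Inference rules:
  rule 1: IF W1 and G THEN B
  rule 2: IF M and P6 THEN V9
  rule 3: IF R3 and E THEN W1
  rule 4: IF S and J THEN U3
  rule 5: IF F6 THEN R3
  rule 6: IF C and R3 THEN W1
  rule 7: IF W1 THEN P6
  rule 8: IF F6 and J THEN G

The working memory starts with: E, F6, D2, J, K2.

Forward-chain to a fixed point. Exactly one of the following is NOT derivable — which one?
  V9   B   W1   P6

V9

Round 1 fires rule 5, rule 8, giving R3, G.
Round 2 fires rule 3, giving W1.
Round 3 fires rule 1, rule 7, giving B, P6.
Derived: B (round 3), W1 (round 2), P6 (round 3). V9 never appears in any round.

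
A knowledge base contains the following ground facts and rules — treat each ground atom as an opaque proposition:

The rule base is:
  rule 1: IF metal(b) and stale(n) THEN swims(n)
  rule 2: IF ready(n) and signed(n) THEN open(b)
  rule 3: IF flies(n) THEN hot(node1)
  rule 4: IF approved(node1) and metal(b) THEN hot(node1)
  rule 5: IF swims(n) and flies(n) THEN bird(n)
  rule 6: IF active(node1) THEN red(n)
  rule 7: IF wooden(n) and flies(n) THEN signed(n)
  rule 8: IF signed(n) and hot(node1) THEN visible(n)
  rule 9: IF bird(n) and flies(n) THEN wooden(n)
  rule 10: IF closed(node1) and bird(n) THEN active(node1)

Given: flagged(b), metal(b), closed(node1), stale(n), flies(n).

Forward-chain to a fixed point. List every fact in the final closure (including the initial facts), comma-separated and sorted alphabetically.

active(node1), bird(n), closed(node1), flagged(b), flies(n), hot(node1), metal(b), red(n), signed(n), stale(n), swims(n), visible(n), wooden(n)

Round 1 fires rule 1, rule 3, giving swims(n), hot(node1).
Round 2 fires rule 5, giving bird(n).
Round 3 fires rule 9, rule 10, giving wooden(n), active(node1).
Round 4 fires rule 6, rule 7, giving red(n), signed(n).
Round 5 fires rule 8, giving visible(n).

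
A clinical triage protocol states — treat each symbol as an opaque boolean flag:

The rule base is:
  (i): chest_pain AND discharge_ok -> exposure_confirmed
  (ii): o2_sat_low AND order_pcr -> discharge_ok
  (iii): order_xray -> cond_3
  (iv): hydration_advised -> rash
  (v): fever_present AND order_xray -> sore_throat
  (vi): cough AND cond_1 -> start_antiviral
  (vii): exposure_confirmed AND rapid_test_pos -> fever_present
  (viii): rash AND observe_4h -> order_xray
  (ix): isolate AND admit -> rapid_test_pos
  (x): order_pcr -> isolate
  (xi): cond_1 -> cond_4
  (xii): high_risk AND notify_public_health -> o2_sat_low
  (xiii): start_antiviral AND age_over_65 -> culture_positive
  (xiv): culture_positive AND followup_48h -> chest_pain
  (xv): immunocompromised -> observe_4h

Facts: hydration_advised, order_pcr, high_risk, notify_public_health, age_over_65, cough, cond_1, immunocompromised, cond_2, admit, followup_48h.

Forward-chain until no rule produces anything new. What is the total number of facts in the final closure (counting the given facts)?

26

Round 1: (iv) [hydration_advised -> rash]; (vi) [cough AND cond_1 -> start_antiviral]; (x) [order_pcr -> isolate]; (xi) [cond_1 -> cond_4]; (xii) [high_risk AND notify_public_health -> o2_sat_low]; (xv) [immunocompromised -> observe_4h]. Adds rash, start_antiviral, isolate, cond_4, o2_sat_low, observe_4h.
Round 2: (ii) [o2_sat_low AND order_pcr -> discharge_ok]; (viii) [rash AND observe_4h -> order_xray]; (ix) [isolate AND admit -> rapid_test_pos]; (xiii) [start_antiviral AND age_over_65 -> culture_positive]. Adds discharge_ok, order_xray, rapid_test_pos, culture_positive.
Round 3: (iii) [order_xray -> cond_3]; (xiv) [culture_positive AND followup_48h -> chest_pain]. Adds cond_3, chest_pain.
Round 4: (i) [chest_pain AND discharge_ok -> exposure_confirmed]. Adds exposure_confirmed.
Round 5: (vii) [exposure_confirmed AND rapid_test_pos -> fever_present]. Adds fever_present.
Round 6: (v) [fever_present AND order_xray -> sore_throat]. Adds sore_throat.
Closure: {admit, age_over_65, chest_pain, cond_1, cond_2, cond_3, cond_4, cough, culture_positive, discharge_ok, exposure_confirmed, fever_present, followup_48h, high_risk, hydration_advised, immunocompromised, isolate, notify_public_health, o2_sat_low, observe_4h, order_pcr, order_xray, rapid_test_pos, rash, sore_throat, start_antiviral} — 26 facts.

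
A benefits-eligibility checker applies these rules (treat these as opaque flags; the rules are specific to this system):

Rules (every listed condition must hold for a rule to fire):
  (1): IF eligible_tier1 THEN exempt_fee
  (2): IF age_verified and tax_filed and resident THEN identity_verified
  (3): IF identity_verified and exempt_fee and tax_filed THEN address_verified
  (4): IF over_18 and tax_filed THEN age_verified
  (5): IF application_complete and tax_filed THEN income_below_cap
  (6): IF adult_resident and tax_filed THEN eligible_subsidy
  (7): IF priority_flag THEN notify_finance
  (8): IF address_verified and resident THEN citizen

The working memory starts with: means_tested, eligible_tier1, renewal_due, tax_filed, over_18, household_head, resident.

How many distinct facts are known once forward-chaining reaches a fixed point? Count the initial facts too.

12

Round 1 fires (1), (4), giving exempt_fee, age_verified.
Round 2 fires (2), giving identity_verified.
Round 3 fires (3), giving address_verified.
Round 4 fires (8), giving citizen.
Closure: {address_verified, age_verified, citizen, eligible_tier1, exempt_fee, household_head, identity_verified, means_tested, over_18, renewal_due, resident, tax_filed} — 12 facts.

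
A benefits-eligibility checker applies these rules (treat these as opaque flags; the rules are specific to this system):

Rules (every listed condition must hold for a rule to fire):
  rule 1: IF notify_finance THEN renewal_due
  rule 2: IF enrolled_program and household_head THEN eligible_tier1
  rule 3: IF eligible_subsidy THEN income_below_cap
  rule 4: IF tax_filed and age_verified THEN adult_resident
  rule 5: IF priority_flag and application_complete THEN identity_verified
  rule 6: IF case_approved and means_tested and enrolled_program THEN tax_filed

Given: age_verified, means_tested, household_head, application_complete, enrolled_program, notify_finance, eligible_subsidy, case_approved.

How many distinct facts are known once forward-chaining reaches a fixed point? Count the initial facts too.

13

Round 1: rule 1 [IF notify_finance THEN renewal_due]; rule 2 [IF enrolled_program and household_head THEN eligible_tier1]; rule 3 [IF eligible_subsidy THEN income_below_cap]; rule 6 [IF case_approved and means_tested and enrolled_program THEN tax_filed]. New: renewal_due, eligible_tier1, income_below_cap, tax_filed.
Round 2: rule 4 [IF tax_filed and age_verified THEN adult_resident]. New: adult_resident.
Closure: {adult_resident, age_verified, application_complete, case_approved, eligible_subsidy, eligible_tier1, enrolled_program, household_head, income_below_cap, means_tested, notify_finance, renewal_due, tax_filed} — 13 facts.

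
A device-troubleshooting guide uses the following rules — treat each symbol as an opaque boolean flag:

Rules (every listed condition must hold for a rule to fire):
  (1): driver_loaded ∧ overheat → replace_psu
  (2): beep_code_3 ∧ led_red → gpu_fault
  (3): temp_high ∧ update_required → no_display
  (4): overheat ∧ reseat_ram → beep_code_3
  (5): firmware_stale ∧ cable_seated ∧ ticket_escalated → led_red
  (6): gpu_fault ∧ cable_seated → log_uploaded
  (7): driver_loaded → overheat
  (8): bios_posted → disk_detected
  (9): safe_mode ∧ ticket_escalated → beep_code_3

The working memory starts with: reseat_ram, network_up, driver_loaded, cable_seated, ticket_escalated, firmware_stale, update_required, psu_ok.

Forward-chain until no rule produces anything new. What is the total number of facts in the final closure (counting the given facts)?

14

Round 1: (5) [firmware_stale ∧ cable_seated ∧ ticket_escalated → led_red]; (7) [driver_loaded → overheat]. Adds led_red, overheat.
Round 2: (1) [driver_loaded ∧ overheat → replace_psu]; (4) [overheat ∧ reseat_ram → beep_code_3]. Adds replace_psu, beep_code_3.
Round 3: (2) [beep_code_3 ∧ led_red → gpu_fault]. Adds gpu_fault.
Round 4: (6) [gpu_fault ∧ cable_seated → log_uploaded]. Adds log_uploaded.
Closure: {beep_code_3, cable_seated, driver_loaded, firmware_stale, gpu_fault, led_red, log_uploaded, network_up, overheat, psu_ok, replace_psu, reseat_ram, ticket_escalated, update_required} — 14 facts.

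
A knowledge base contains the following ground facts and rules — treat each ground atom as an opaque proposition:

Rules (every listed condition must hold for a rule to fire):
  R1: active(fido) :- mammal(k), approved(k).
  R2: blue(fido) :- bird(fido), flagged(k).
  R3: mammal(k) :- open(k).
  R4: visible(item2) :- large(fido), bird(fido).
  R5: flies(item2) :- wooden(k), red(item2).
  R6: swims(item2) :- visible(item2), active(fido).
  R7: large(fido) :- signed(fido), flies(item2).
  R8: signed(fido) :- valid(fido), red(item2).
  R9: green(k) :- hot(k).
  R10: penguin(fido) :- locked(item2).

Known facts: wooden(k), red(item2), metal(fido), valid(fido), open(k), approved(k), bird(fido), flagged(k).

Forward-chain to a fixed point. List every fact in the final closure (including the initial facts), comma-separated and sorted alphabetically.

Round 1: R2 [blue(fido) :- bird(fido), flagged(k).]; R3 [mammal(k) :- open(k).]; R5 [flies(item2) :- wooden(k), red(item2).]; R8 [signed(fido) :- valid(fido), red(item2).]. Adds blue(fido), mammal(k), flies(item2), signed(fido).
Round 2: R1 [active(fido) :- mammal(k), approved(k).]; R7 [large(fido) :- signed(fido), flies(item2).]. Adds active(fido), large(fido).
Round 3: R4 [visible(item2) :- large(fido), bird(fido).]. Adds visible(item2).
Round 4: R6 [swims(item2) :- visible(item2), active(fido).]. Adds swims(item2).

active(fido), approved(k), bird(fido), blue(fido), flagged(k), flies(item2), large(fido), mammal(k), metal(fido), open(k), red(item2), signed(fido), swims(item2), valid(fido), visible(item2), wooden(k)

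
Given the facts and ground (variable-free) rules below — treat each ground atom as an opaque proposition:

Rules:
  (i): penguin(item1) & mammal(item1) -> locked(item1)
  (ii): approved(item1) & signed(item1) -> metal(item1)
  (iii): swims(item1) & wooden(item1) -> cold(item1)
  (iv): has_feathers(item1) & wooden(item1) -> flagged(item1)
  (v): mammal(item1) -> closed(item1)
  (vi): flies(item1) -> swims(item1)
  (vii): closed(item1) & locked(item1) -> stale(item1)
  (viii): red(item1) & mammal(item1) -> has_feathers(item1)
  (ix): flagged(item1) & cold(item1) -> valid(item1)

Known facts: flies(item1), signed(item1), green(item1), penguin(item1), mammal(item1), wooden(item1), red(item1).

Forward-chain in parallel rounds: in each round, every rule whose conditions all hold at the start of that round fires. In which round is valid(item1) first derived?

Round 1: (i) [penguin(item1) & mammal(item1) -> locked(item1)]; (v) [mammal(item1) -> closed(item1)]; (vi) [flies(item1) -> swims(item1)]; (viii) [red(item1) & mammal(item1) -> has_feathers(item1)]. New: locked(item1), closed(item1), swims(item1), has_feathers(item1).
Round 2: (iii) [swims(item1) & wooden(item1) -> cold(item1)]; (iv) [has_feathers(item1) & wooden(item1) -> flagged(item1)]; (vii) [closed(item1) & locked(item1) -> stale(item1)]. New: cold(item1), flagged(item1), stale(item1).
Round 3: (ix) [flagged(item1) & cold(item1) -> valid(item1)]. New: valid(item1).
valid(item1) first appears in round 3.

3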